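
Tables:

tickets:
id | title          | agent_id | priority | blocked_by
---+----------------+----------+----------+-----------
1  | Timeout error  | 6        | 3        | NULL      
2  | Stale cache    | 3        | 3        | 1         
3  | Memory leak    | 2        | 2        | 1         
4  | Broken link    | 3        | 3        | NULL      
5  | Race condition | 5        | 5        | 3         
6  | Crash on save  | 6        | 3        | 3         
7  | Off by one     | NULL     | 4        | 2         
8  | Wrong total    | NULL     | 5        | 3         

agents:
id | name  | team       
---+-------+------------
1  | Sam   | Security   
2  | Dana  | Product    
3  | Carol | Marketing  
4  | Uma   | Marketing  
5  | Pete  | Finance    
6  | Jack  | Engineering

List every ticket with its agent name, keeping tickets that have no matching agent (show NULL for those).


LEFT JOIN keeps every row from tickets (the left table); where agent_id has no match in agents, the agent columns become NULL. Walk through each ticket:
  - ticket 1 (Timeout error): agent_id=6 -> matches Jack
  - ticket 2 (Stale cache): agent_id=3 -> matches Carol
  - ticket 3 (Memory leak): agent_id=2 -> matches Dana
  - ticket 4 (Broken link): agent_id=3 -> matches Carol
  - ticket 5 (Race condition): agent_id=5 -> matches Pete
  - ticket 6 (Crash on save): agent_id=6 -> matches Jack
  - ticket 7 (Off by one): agent_id=NULL, no match -> kept with NULL
  - ticket 8 (Wrong total): agent_id=NULL, no match -> kept with NULL
All 8 rows appear; 2 have NULL agent.

SQL:
SELECT a.title, b.name AS agent
FROM tickets a
LEFT JOIN agents b ON a.agent_id = b.id

Result:
title          | agent
---------------+------
Timeout error  | Jack 
Stale cache    | Carol
Memory leak    | Dana 
Broken link    | Carol
Race condition | Pete 
Crash on save  | Jack 
Off by one     | NULL 
Wrong total    | NULL 


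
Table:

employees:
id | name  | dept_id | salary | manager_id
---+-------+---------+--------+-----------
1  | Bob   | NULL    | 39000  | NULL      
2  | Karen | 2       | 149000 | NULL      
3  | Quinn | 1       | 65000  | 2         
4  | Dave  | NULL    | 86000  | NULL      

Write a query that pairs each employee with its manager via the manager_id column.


This is a self-join: employees is joined to a second copy of itself, matching each row's manager_id to another row's id. Use LEFT JOIN so rows with manager_id=NULL are kept.
  - employee 1 (Bob): manager_id=NULL -> NULL
  - employee 2 (Karen): manager_id=NULL -> NULL
  - employee 3 (Quinn): manager_id=2 -> Karen
  - employee 4 (Dave): manager_id=NULL -> NULL

SQL:
SELECT a.name AS item, b.name AS manager
FROM employees a
LEFT JOIN employees b ON a.manager_id = b.id

Result:
item  | manager
------+--------
Bob   | NULL   
Karen | NULL   
Quinn | Karen  
Dave  | NULL   


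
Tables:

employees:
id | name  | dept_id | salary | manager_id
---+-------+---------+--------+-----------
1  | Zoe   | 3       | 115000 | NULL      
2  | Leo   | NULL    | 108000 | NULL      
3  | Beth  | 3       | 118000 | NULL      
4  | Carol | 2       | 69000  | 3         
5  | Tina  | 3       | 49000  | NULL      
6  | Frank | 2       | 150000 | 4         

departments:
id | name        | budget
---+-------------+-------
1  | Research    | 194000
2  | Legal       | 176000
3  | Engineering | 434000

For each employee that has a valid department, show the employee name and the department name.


INNER JOIN keeps only employees rows whose dept_id matches an id in departments. Walk through each employee:
  - employee 1 (Zoe): dept_id=3 -> matches Engineering
  - employee 2 (Leo): dept_id=NULL, no match -> dropped
  - employee 3 (Beth): dept_id=3 -> matches Engineering
  - employee 4 (Carol): dept_id=2 -> matches Legal
  - employee 5 (Tina): dept_id=3 -> matches Engineering
  - employee 6 (Frank): dept_id=2 -> matches Legal
So 1 of 6 rows is dropped.

SQL:
SELECT a.name, b.name AS department
FROM employees a
INNER JOIN departments b ON a.dept_id = b.id

Result:
name  | department 
------+------------
Zoe   | Engineering
Beth  | Engineering
Carol | Legal      
Tina  | Engineering
Frank | Legal      


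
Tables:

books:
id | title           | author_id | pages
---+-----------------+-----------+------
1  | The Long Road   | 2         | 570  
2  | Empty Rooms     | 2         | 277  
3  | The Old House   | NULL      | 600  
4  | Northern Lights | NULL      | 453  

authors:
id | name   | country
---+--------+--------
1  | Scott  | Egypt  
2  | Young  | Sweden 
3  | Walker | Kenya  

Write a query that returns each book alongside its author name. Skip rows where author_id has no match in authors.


INNER JOIN keeps only books rows whose author_id matches an id in authors. Walk through each book:
  - book 1 (The Long Road): author_id=2 -> matches Young
  - book 2 (Empty Rooms): author_id=2 -> matches Young
  - book 3 (The Old House): author_id=NULL, no match -> dropped
  - book 4 (Northern Lights): author_id=NULL, no match -> dropped
So 2 of 4 rows are dropped.

SQL:
SELECT a.title, b.name AS author
FROM books a
INNER JOIN authors b ON a.author_id = b.id

Result:
title         | author
--------------+-------
The Long Road | Young 
Empty Rooms   | Young 


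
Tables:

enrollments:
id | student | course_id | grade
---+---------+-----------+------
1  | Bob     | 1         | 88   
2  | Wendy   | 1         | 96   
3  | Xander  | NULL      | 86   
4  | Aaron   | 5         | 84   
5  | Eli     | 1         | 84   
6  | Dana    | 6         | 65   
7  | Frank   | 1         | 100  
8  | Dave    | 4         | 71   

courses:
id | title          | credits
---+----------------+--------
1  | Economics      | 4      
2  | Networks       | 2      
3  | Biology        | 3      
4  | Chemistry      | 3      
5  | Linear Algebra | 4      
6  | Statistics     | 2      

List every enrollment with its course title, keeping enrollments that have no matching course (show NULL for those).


LEFT JOIN keeps every row from enrollments (the left table); where course_id has no match in courses, the course columns become NULL. Walk through each enrollment:
  - enrollment 1 (Bob): course_id=1 -> matches Economics
  - enrollment 2 (Wendy): course_id=1 -> matches Economics
  - enrollment 3 (Xander): course_id=NULL, no match -> kept with NULL
  - enrollment 4 (Aaron): course_id=5 -> matches Linear Algebra
  - enrollment 5 (Eli): course_id=1 -> matches Economics
  - enrollment 6 (Dana): course_id=6 -> matches Statistics
  - enrollment 7 (Frank): course_id=1 -> matches Economics
  - enrollment 8 (Dave): course_id=4 -> matches Chemistry
All 8 rows appear; 1 has NULL course.

SQL:
SELECT a.student, b.title AS course
FROM enrollments a
LEFT JOIN courses b ON a.course_id = b.id

Result:
student | course        
--------+---------------
Bob     | Economics     
Wendy   | Economics     
Xander  | NULL          
Aaron   | Linear Algebra
Eli     | Economics     
Dana    | Statistics    
Frank   | Economics     
Dave    | Chemistry     


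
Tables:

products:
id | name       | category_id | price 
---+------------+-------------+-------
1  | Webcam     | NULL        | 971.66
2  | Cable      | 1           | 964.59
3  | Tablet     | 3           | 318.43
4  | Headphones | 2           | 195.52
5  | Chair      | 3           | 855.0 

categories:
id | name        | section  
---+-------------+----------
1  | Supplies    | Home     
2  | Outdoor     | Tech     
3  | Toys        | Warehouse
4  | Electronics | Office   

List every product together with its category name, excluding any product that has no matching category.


INNER JOIN keeps only products rows whose category_id matches an id in categories. Walk through each product:
  - product 1 (Webcam): category_id=NULL, no match -> dropped
  - product 2 (Cable): category_id=1 -> matches Supplies
  - product 3 (Tablet): category_id=3 -> matches Toys
  - product 4 (Headphones): category_id=2 -> matches Outdoor
  - product 5 (Chair): category_id=3 -> matches Toys
So 1 of 5 rows is dropped.

SQL:
SELECT a.name, b.name AS category
FROM products a
INNER JOIN categories b ON a.category_id = b.id

Result:
name       | category
-----------+---------
Cable      | Supplies
Tablet     | Toys    
Headphones | Outdoor 
Chair      | Toys    


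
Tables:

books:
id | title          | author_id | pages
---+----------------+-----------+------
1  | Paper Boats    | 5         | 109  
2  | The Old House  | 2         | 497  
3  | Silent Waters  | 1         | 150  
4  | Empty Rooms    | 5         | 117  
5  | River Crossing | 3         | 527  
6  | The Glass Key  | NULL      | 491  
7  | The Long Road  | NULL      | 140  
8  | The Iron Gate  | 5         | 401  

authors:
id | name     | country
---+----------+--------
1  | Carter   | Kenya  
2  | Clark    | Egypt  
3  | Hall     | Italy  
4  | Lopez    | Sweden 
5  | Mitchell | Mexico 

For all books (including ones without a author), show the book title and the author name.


LEFT JOIN keeps every row from books (the left table); where author_id has no match in authors, the author columns become NULL. Walk through each book:
  - book 1 (Paper Boats): author_id=5 -> matches Mitchell
  - book 2 (The Old House): author_id=2 -> matches Clark
  - book 3 (Silent Waters): author_id=1 -> matches Carter
  - book 4 (Empty Rooms): author_id=5 -> matches Mitchell
  - book 5 (River Crossing): author_id=3 -> matches Hall
  - book 6 (The Glass Key): author_id=NULL, no match -> kept with NULL
  - book 7 (The Long Road): author_id=NULL, no match -> kept with NULL
  - book 8 (The Iron Gate): author_id=5 -> matches Mitchell
All 8 rows appear; 2 have NULL author.

SQL:
SELECT a.title, b.name AS author
FROM books a
LEFT JOIN authors b ON a.author_id = b.id

Result:
title          | author  
---------------+---------
Paper Boats    | Mitchell
The Old House  | Clark   
Silent Waters  | Carter  
Empty Rooms    | Mitchell
River Crossing | Hall    
The Glass Key  | NULL    
The Long Road  | NULL    
The Iron Gate  | Mitchell


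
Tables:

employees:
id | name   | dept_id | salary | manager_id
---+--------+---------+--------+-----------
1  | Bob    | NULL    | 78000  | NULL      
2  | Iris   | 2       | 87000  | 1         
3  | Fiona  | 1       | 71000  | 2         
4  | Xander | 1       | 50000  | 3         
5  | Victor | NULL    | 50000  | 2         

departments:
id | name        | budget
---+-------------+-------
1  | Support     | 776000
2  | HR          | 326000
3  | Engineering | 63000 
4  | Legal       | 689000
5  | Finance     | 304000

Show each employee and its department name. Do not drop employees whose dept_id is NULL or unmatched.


LEFT JOIN keeps every row from employees (the left table); where dept_id has no match in departments, the department columns become NULL. Walk through each employee:
  - employee 1 (Bob): dept_id=NULL, no match -> kept with NULL
  - employee 2 (Iris): dept_id=2 -> matches HR
  - employee 3 (Fiona): dept_id=1 -> matches Support
  - employee 4 (Xander): dept_id=1 -> matches Support
  - employee 5 (Victor): dept_id=NULL, no match -> kept with NULL
All 5 rows appear; 2 have NULL department.

SQL:
SELECT a.name, b.name AS department
FROM employees a
LEFT JOIN departments b ON a.dept_id = b.id

Result:
name   | department
-------+-----------
Bob    | NULL      
Iris   | HR        
Fiona  | Support   
Xander | Support   
Victor | NULL      


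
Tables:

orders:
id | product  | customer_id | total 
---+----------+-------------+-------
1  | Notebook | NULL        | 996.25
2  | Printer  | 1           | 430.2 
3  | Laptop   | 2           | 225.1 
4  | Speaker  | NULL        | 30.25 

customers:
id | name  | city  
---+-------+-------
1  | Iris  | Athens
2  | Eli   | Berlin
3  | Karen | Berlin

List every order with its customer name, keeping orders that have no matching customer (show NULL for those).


LEFT JOIN keeps every row from orders (the left table); where customer_id has no match in customers, the customer columns become NULL. Walk through each order:
  - order 1 (Notebook): customer_id=NULL, no match -> kept with NULL
  - order 2 (Printer): customer_id=1 -> matches Iris
  - order 3 (Laptop): customer_id=2 -> matches Eli
  - order 4 (Speaker): customer_id=NULL, no match -> kept with NULL
All 4 rows appear; 2 have NULL customer.

SQL:
SELECT a.product, b.name AS customer
FROM orders a
LEFT JOIN customers b ON a.customer_id = b.id

Result:
product  | customer
---------+---------
Notebook | NULL    
Printer  | Iris    
Laptop   | Eli     
Speaker  | NULL    


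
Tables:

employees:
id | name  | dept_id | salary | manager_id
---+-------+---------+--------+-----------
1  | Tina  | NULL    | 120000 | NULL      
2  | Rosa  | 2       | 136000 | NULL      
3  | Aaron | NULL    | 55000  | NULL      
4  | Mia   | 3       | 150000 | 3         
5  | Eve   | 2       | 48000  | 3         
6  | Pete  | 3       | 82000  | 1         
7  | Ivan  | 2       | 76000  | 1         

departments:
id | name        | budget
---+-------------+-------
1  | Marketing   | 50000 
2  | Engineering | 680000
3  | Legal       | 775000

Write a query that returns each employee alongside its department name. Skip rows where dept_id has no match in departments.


INNER JOIN keeps only employees rows whose dept_id matches an id in departments. Walk through each employee:
  - employee 1 (Tina): dept_id=NULL, no match -> dropped
  - employee 2 (Rosa): dept_id=2 -> matches Engineering
  - employee 3 (Aaron): dept_id=NULL, no match -> dropped
  - employee 4 (Mia): dept_id=3 -> matches Legal
  - employee 5 (Eve): dept_id=2 -> matches Engineering
  - employee 6 (Pete): dept_id=3 -> matches Legal
  - employee 7 (Ivan): dept_id=2 -> matches Engineering
So 2 of 7 rows are dropped.

SQL:
SELECT a.name, b.name AS department
FROM employees a
INNER JOIN departments b ON a.dept_id = b.id

Result:
name | department 
-----+------------
Rosa | Engineering
Mia  | Legal      
Eve  | Engineering
Pete | Legal      
Ivan | Engineering


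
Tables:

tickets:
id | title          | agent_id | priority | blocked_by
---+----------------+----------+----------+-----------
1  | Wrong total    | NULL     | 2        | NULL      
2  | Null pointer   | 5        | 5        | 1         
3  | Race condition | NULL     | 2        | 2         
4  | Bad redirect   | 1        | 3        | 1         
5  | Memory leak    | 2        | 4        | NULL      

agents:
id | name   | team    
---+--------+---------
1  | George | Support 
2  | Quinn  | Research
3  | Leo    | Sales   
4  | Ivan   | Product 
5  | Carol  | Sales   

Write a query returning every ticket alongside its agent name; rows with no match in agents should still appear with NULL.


LEFT JOIN keeps every row from tickets (the left table); where agent_id has no match in agents, the agent columns become NULL. Walk through each ticket:
  - ticket 1 (Wrong total): agent_id=NULL, no match -> kept with NULL
  - ticket 2 (Null pointer): agent_id=5 -> matches Carol
  - ticket 3 (Race condition): agent_id=NULL, no match -> kept with NULL
  - ticket 4 (Bad redirect): agent_id=1 -> matches George
  - ticket 5 (Memory leak): agent_id=2 -> matches Quinn
All 5 rows appear; 2 have NULL agent.

SQL:
SELECT a.title, b.name AS agent
FROM tickets a
LEFT JOIN agents b ON a.agent_id = b.id

Result:
title          | agent 
---------------+-------
Wrong total    | NULL  
Null pointer   | Carol 
Race condition | NULL  
Bad redirect   | George
Memory leak    | Quinn 


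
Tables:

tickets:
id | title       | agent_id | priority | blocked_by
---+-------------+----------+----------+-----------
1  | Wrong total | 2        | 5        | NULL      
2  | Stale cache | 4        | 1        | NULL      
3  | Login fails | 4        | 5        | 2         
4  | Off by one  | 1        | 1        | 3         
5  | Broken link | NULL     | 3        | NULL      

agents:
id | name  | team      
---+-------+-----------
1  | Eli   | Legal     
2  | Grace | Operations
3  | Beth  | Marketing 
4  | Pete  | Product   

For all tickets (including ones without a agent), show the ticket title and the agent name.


LEFT JOIN keeps every row from tickets (the left table); where agent_id has no match in agents, the agent columns become NULL. Walk through each ticket:
  - ticket 1 (Wrong total): agent_id=2 -> matches Grace
  - ticket 2 (Stale cache): agent_id=4 -> matches Pete
  - ticket 3 (Login fails): agent_id=4 -> matches Pete
  - ticket 4 (Off by one): agent_id=1 -> matches Eli
  - ticket 5 (Broken link): agent_id=NULL, no match -> kept with NULL
All 5 rows appear; 1 has NULL agent.

SQL:
SELECT a.title, b.name AS agent
FROM tickets a
LEFT JOIN agents b ON a.agent_id = b.id

Result:
title       | agent
------------+------
Wrong total | Grace
Stale cache | Pete 
Login fails | Pete 
Off by one  | Eli  
Broken link | NULL 


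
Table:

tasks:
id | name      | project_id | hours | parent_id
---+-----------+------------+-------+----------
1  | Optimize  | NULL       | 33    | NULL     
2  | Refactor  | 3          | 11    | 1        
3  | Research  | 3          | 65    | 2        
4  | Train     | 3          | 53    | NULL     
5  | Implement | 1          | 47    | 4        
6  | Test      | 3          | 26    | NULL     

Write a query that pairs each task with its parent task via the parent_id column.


This is a self-join: tasks is joined to a second copy of itself, matching each row's parent_id to another row's id. Use LEFT JOIN so rows with parent_id=NULL are kept.
  - task 1 (Optimize): parent_id=NULL -> NULL
  - task 2 (Refactor): parent_id=1 -> Optimize
  - task 3 (Research): parent_id=2 -> Refactor
  - task 4 (Train): parent_id=NULL -> NULL
  - task 5 (Implement): parent_id=4 -> Train
  - task 6 (Test): parent_id=NULL -> NULL

SQL:
SELECT a.name AS item, b.name AS parent
FROM tasks a
LEFT JOIN tasks b ON a.parent_id = b.id

Result:
item      | parent  
----------+---------
Optimize  | NULL    
Refactor  | Optimize
Research  | Refactor
Train     | NULL    
Implement | Train   
Test      | NULL    


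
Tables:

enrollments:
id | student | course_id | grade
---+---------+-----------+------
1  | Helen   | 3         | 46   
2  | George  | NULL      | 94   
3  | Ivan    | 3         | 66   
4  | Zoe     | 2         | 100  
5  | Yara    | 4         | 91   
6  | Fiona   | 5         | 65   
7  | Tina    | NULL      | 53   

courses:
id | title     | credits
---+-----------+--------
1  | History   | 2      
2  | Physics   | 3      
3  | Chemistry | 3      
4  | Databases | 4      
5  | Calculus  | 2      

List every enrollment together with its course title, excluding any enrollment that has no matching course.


INNER JOIN keeps only enrollments rows whose course_id matches an id in courses. Walk through each enrollment:
  - enrollment 1 (Helen): course_id=3 -> matches Chemistry
  - enrollment 2 (George): course_id=NULL, no match -> dropped
  - enrollment 3 (Ivan): course_id=3 -> matches Chemistry
  - enrollment 4 (Zoe): course_id=2 -> matches Physics
  - enrollment 5 (Yara): course_id=4 -> matches Databases
  - enrollment 6 (Fiona): course_id=5 -> matches Calculus
  - enrollment 7 (Tina): course_id=NULL, no match -> dropped
So 2 of 7 rows are dropped.

SQL:
SELECT a.student, b.title AS course
FROM enrollments a
INNER JOIN courses b ON a.course_id = b.id

Result:
student | course   
--------+----------
Helen   | Chemistry
Ivan    | Chemistry
Zoe     | Physics  
Yara    | Databases
Fiona   | Calculus 


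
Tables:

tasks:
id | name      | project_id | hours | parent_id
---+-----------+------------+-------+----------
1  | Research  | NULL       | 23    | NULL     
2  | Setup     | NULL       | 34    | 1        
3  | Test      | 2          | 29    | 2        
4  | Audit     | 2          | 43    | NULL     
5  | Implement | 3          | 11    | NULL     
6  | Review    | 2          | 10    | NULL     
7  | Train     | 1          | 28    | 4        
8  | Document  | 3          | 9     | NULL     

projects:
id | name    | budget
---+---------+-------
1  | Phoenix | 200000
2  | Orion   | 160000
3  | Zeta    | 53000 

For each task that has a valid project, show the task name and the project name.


INNER JOIN keeps only tasks rows whose project_id matches an id in projects. Walk through each task:
  - task 1 (Research): project_id=NULL, no match -> dropped
  - task 2 (Setup): project_id=NULL, no match -> dropped
  - task 3 (Test): project_id=2 -> matches Orion
  - task 4 (Audit): project_id=2 -> matches Orion
  - task 5 (Implement): project_id=3 -> matches Zeta
  - task 6 (Review): project_id=2 -> matches Orion
  - task 7 (Train): project_id=1 -> matches Phoenix
  - task 8 (Document): project_id=3 -> matches Zeta
So 2 of 8 rows are dropped.

SQL:
SELECT a.name, b.name AS project
FROM tasks a
INNER JOIN projects b ON a.project_id = b.id

Result:
name      | project
----------+--------
Test      | Orion  
Audit     | Orion  
Implement | Zeta   
Review    | Orion  
Train     | Phoenix
Document  | Zeta   


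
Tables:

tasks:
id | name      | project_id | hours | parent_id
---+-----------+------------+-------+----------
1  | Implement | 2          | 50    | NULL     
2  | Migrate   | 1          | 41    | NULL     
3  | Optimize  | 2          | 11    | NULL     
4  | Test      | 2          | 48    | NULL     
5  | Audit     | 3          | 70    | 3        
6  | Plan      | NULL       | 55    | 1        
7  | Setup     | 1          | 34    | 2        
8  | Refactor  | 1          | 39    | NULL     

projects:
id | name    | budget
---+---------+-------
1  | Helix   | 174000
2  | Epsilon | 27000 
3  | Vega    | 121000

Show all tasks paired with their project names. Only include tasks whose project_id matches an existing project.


INNER JOIN keeps only tasks rows whose project_id matches an id in projects. Walk through each task:
  - task 1 (Implement): project_id=2 -> matches Epsilon
  - task 2 (Migrate): project_id=1 -> matches Helix
  - task 3 (Optimize): project_id=2 -> matches Epsilon
  - task 4 (Test): project_id=2 -> matches Epsilon
  - task 5 (Audit): project_id=3 -> matches Vega
  - task 6 (Plan): project_id=NULL, no match -> dropped
  - task 7 (Setup): project_id=1 -> matches Helix
  - task 8 (Refactor): project_id=1 -> matches Helix
So 1 of 8 rows is dropped.

SQL:
SELECT a.name, b.name AS project
FROM tasks a
INNER JOIN projects b ON a.project_id = b.id

Result:
name      | project
----------+--------
Implement | Epsilon
Migrate   | Helix  
Optimize  | Epsilon
Test      | Epsilon
Audit     | Vega   
Setup     | Helix  
Refactor  | Helix  


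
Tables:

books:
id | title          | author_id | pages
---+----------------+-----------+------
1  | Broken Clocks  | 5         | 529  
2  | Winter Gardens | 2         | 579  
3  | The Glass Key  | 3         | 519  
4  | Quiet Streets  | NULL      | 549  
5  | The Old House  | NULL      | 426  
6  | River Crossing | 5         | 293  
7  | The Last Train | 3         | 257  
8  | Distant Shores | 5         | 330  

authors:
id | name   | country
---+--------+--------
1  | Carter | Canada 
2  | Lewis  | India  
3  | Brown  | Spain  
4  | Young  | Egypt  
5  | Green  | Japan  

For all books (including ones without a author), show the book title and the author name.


LEFT JOIN keeps every row from books (the left table); where author_id has no match in authors, the author columns become NULL. Walk through each book:
  - book 1 (Broken Clocks): author_id=5 -> matches Green
  - book 2 (Winter Gardens): author_id=2 -> matches Lewis
  - book 3 (The Glass Key): author_id=3 -> matches Brown
  - book 4 (Quiet Streets): author_id=NULL, no match -> kept with NULL
  - book 5 (The Old House): author_id=NULL, no match -> kept with NULL
  - book 6 (River Crossing): author_id=5 -> matches Green
  - book 7 (The Last Train): author_id=3 -> matches Brown
  - book 8 (Distant Shores): author_id=5 -> matches Green
All 8 rows appear; 2 have NULL author.

SQL:
SELECT a.title, b.name AS author
FROM books a
LEFT JOIN authors b ON a.author_id = b.id

Result:
title          | author
---------------+-------
Broken Clocks  | Green 
Winter Gardens | Lewis 
The Glass Key  | Brown 
Quiet Streets  | NULL  
The Old House  | NULL  
River Crossing | Green 
The Last Train | Brown 
Distant Shores | Green 


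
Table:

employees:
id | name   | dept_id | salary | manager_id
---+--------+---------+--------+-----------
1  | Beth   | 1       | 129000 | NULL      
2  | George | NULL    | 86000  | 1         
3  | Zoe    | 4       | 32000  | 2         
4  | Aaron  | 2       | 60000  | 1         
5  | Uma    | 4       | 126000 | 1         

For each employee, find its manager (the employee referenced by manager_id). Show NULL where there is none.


This is a self-join: employees is joined to a second copy of itself, matching each row's manager_id to another row's id. Use LEFT JOIN so rows with manager_id=NULL are kept.
  - employee 1 (Beth): manager_id=NULL -> NULL
  - employee 2 (George): manager_id=1 -> Beth
  - employee 3 (Zoe): manager_id=2 -> George
  - employee 4 (Aaron): manager_id=1 -> Beth
  - employee 5 (Uma): manager_id=1 -> Beth

SQL:
SELECT a.name AS item, b.name AS manager
FROM employees a
LEFT JOIN employees b ON a.manager_id = b.id

Result:
item   | manager
-------+--------
Beth   | NULL   
George | Beth   
Zoe    | George 
Aaron  | Beth   
Uma    | Beth   


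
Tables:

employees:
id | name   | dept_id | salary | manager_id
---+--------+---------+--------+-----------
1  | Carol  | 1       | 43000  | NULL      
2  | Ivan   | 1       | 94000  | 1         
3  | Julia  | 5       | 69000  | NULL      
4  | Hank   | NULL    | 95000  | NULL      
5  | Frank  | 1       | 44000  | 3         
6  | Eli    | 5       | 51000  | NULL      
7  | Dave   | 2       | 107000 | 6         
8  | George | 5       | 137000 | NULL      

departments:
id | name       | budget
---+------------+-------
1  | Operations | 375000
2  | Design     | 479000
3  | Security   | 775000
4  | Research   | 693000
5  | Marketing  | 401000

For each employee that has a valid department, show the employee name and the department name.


INNER JOIN keeps only employees rows whose dept_id matches an id in departments. Walk through each employee:
  - employee 1 (Carol): dept_id=1 -> matches Operations
  - employee 2 (Ivan): dept_id=1 -> matches Operations
  - employee 3 (Julia): dept_id=5 -> matches Marketing
  - employee 4 (Hank): dept_id=NULL, no match -> dropped
  - employee 5 (Frank): dept_id=1 -> matches Operations
  - employee 6 (Eli): dept_id=5 -> matches Marketing
  - employee 7 (Dave): dept_id=2 -> matches Design
  - employee 8 (George): dept_id=5 -> matches Marketing
So 1 of 8 rows is dropped.

SQL:
SELECT a.name, b.name AS department
FROM employees a
INNER JOIN departments b ON a.dept_id = b.id

Result:
name   | department
-------+-----------
Carol  | Operations
Ivan   | Operations
Julia  | Marketing 
Frank  | Operations
Eli    | Marketing 
Dave   | Design    
George | Marketing 


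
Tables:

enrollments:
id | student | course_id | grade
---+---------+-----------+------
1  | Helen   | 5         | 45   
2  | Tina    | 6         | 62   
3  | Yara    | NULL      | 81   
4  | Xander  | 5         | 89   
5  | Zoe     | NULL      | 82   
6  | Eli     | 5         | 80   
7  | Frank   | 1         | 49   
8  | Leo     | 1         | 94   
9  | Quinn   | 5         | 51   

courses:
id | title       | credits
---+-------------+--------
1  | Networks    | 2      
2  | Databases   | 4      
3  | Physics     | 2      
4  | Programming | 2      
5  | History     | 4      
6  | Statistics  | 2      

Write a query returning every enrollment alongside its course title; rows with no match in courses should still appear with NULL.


LEFT JOIN keeps every row from enrollments (the left table); where course_id has no match in courses, the course columns become NULL. Walk through each enrollment:
  - enrollment 1 (Helen): course_id=5 -> matches History
  - enrollment 2 (Tina): course_id=6 -> matches Statistics
  - enrollment 3 (Yara): course_id=NULL, no match -> kept with NULL
  - enrollment 4 (Xander): course_id=5 -> matches History
  - enrollment 5 (Zoe): course_id=NULL, no match -> kept with NULL
  - enrollment 6 (Eli): course_id=5 -> matches History
  - enrollment 7 (Frank): course_id=1 -> matches Networks
  - enrollment 8 (Leo): course_id=1 -> matches Networks
  - enrollment 9 (Quinn): course_id=5 -> matches History
All 9 rows appear; 2 have NULL course.

SQL:
SELECT a.student, b.title AS course
FROM enrollments a
LEFT JOIN courses b ON a.course_id = b.id

Result:
student | course    
--------+-----------
Helen   | History   
Tina    | Statistics
Yara    | NULL      
Xander  | History   
Zoe     | NULL      
Eli     | History   
Frank   | Networks  
Leo     | Networks  
Quinn   | History   


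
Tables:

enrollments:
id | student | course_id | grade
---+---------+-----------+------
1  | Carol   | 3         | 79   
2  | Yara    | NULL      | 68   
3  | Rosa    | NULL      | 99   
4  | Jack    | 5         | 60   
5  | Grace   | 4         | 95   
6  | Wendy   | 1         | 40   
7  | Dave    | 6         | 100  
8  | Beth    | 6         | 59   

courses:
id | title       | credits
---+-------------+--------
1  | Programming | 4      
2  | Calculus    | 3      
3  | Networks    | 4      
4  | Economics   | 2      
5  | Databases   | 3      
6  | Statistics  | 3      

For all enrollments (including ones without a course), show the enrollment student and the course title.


LEFT JOIN keeps every row from enrollments (the left table); where course_id has no match in courses, the course columns become NULL. Walk through each enrollment:
  - enrollment 1 (Carol): course_id=3 -> matches Networks
  - enrollment 2 (Yara): course_id=NULL, no match -> kept with NULL
  - enrollment 3 (Rosa): course_id=NULL, no match -> kept with NULL
  - enrollment 4 (Jack): course_id=5 -> matches Databases
  - enrollment 5 (Grace): course_id=4 -> matches Economics
  - enrollment 6 (Wendy): course_id=1 -> matches Programming
  - enrollment 7 (Dave): course_id=6 -> matches Statistics
  - enrollment 8 (Beth): course_id=6 -> matches Statistics
All 8 rows appear; 2 have NULL course.

SQL:
SELECT a.student, b.title AS course
FROM enrollments a
LEFT JOIN courses b ON a.course_id = b.id

Result:
student | course     
--------+------------
Carol   | Networks   
Yara    | NULL       
Rosa    | NULL       
Jack    | Databases  
Grace   | Economics  
Wendy   | Programming
Dave    | Statistics 
Beth    | Statistics 


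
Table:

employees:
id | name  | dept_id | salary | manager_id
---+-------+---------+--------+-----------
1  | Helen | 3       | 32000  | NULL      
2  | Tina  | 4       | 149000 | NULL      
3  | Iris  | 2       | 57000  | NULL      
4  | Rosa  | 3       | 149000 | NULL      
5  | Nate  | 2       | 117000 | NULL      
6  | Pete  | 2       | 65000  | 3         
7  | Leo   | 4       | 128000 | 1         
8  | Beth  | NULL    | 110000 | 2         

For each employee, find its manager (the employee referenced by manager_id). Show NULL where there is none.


This is a self-join: employees is joined to a second copy of itself, matching each row's manager_id to another row's id. Use LEFT JOIN so rows with manager_id=NULL are kept.
  - employee 1 (Helen): manager_id=NULL -> NULL
  - employee 2 (Tina): manager_id=NULL -> NULL
  - employee 3 (Iris): manager_id=NULL -> NULL
  - employee 4 (Rosa): manager_id=NULL -> NULL
  - employee 5 (Nate): manager_id=NULL -> NULL
  - employee 6 (Pete): manager_id=3 -> Iris
  - employee 7 (Leo): manager_id=1 -> Helen
  - employee 8 (Beth): manager_id=2 -> Tina

SQL:
SELECT a.name AS item, b.name AS manager
FROM employees a
LEFT JOIN employees b ON a.manager_id = b.id

Result:
item  | manager
------+--------
Helen | NULL   
Tina  | NULL   
Iris  | NULL   
Rosa  | NULL   
Nate  | NULL   
Pete  | Iris   
Leo   | Helen  
Beth  | Tina   


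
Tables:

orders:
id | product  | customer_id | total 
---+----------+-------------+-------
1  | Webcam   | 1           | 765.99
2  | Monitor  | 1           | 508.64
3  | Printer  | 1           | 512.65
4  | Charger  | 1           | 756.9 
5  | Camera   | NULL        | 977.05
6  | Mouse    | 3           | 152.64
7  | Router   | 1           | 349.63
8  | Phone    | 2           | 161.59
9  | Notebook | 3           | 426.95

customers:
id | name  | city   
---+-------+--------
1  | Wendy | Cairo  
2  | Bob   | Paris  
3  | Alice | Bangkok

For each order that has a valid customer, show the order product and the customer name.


INNER JOIN keeps only orders rows whose customer_id matches an id in customers. Walk through each order:
  - order 1 (Webcam): customer_id=1 -> matches Wendy
  - order 2 (Monitor): customer_id=1 -> matches Wendy
  - order 3 (Printer): customer_id=1 -> matches Wendy
  - order 4 (Charger): customer_id=1 -> matches Wendy
  - order 5 (Camera): customer_id=NULL, no match -> dropped
  - order 6 (Mouse): customer_id=3 -> matches Alice
  - order 7 (Router): customer_id=1 -> matches Wendy
  - order 8 (Phone): customer_id=2 -> matches Bob
  - order 9 (Notebook): customer_id=3 -> matches Alice
So 1 of 9 rows is dropped.

SQL:
SELECT a.product, b.name AS customer
FROM orders a
INNER JOIN customers b ON a.customer_id = b.id

Result:
product  | customer
---------+---------
Webcam   | Wendy   
Monitor  | Wendy   
Printer  | Wendy   
Charger  | Wendy   
Mouse    | Alice   
Router   | Wendy   
Phone    | Bob     
Notebook | Alice   


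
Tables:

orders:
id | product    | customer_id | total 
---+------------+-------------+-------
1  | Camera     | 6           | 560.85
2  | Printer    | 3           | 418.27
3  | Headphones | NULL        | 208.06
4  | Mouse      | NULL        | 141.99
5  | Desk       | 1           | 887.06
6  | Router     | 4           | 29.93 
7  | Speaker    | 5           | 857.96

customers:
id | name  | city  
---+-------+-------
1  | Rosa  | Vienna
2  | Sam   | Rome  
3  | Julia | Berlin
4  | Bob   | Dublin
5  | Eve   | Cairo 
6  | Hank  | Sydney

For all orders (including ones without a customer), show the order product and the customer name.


LEFT JOIN keeps every row from orders (the left table); where customer_id has no match in customers, the customer columns become NULL. Walk through each order:
  - order 1 (Camera): customer_id=6 -> matches Hank
  - order 2 (Printer): customer_id=3 -> matches Julia
  - order 3 (Headphones): customer_id=NULL, no match -> kept with NULL
  - order 4 (Mouse): customer_id=NULL, no match -> kept with NULL
  - order 5 (Desk): customer_id=1 -> matches Rosa
  - order 6 (Router): customer_id=4 -> matches Bob
  - order 7 (Speaker): customer_id=5 -> matches Eve
All 7 rows appear; 2 have NULL customer.

SQL:
SELECT a.product, b.name AS customer
FROM orders a
LEFT JOIN customers b ON a.customer_id = b.id

Result:
product    | customer
-----------+---------
Camera     | Hank    
Printer    | Julia   
Headphones | NULL    
Mouse      | NULL    
Desk       | Rosa    
Router     | Bob     
Speaker    | Eve     


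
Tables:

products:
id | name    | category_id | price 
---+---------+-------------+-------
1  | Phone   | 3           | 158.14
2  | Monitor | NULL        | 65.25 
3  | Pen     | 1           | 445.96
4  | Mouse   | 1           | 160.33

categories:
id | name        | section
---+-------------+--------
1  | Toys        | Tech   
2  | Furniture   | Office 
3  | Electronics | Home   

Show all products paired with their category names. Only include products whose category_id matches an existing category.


INNER JOIN keeps only products rows whose category_id matches an id in categories. Walk through each product:
  - product 1 (Phone): category_id=3 -> matches Electronics
  - product 2 (Monitor): category_id=NULL, no match -> dropped
  - product 3 (Pen): category_id=1 -> matches Toys
  - product 4 (Mouse): category_id=1 -> matches Toys
So 1 of 4 rows is dropped.

SQL:
SELECT a.name, b.name AS category
FROM products a
INNER JOIN categories b ON a.category_id = b.id

Result:
name  | category   
------+------------
Phone | Electronics
Pen   | Toys       
Mouse | Toys       


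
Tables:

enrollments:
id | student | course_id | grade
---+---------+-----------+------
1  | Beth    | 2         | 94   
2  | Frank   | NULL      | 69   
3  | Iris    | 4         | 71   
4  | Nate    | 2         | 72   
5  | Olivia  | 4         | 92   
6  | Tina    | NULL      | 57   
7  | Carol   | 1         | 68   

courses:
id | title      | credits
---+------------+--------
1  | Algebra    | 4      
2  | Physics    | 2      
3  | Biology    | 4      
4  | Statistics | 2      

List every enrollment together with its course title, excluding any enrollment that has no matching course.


INNER JOIN keeps only enrollments rows whose course_id matches an id in courses. Walk through each enrollment:
  - enrollment 1 (Beth): course_id=2 -> matches Physics
  - enrollment 2 (Frank): course_id=NULL, no match -> dropped
  - enrollment 3 (Iris): course_id=4 -> matches Statistics
  - enrollment 4 (Nate): course_id=2 -> matches Physics
  - enrollment 5 (Olivia): course_id=4 -> matches Statistics
  - enrollment 6 (Tina): course_id=NULL, no match -> dropped
  - enrollment 7 (Carol): course_id=1 -> matches Algebra
So 2 of 7 rows are dropped.

SQL:
SELECT a.student, b.title AS course
FROM enrollments a
INNER JOIN courses b ON a.course_id = b.id

Result:
student | course    
--------+-----------
Beth    | Physics   
Iris    | Statistics
Nate    | Physics   
Olivia  | Statistics
Carol   | Algebra   


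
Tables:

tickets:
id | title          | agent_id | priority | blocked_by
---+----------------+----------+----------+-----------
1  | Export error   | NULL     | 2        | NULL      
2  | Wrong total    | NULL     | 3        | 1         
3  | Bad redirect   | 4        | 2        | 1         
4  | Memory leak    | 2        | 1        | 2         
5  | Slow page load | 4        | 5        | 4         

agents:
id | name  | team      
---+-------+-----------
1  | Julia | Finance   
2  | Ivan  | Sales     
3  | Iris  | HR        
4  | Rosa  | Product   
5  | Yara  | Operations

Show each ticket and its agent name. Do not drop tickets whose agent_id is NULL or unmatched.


LEFT JOIN keeps every row from tickets (the left table); where agent_id has no match in agents, the agent columns become NULL. Walk through each ticket:
  - ticket 1 (Export error): agent_id=NULL, no match -> kept with NULL
  - ticket 2 (Wrong total): agent_id=NULL, no match -> kept with NULL
  - ticket 3 (Bad redirect): agent_id=4 -> matches Rosa
  - ticket 4 (Memory leak): agent_id=2 -> matches Ivan
  - ticket 5 (Slow page load): agent_id=4 -> matches Rosa
All 5 rows appear; 2 have NULL agent.

SQL:
SELECT a.title, b.name AS agent
FROM tickets a
LEFT JOIN agents b ON a.agent_id = b.id

Result:
title          | agent
---------------+------
Export error   | NULL 
Wrong total    | NULL 
Bad redirect   | Rosa 
Memory leak    | Ivan 
Slow page load | Rosa 


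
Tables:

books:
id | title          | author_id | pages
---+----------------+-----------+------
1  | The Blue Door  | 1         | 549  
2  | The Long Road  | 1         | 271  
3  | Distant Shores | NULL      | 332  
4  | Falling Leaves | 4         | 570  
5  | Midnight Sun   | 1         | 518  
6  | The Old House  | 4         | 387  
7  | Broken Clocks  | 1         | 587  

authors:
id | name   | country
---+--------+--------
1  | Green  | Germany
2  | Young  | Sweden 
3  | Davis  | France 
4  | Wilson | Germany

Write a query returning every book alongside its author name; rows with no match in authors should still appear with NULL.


LEFT JOIN keeps every row from books (the left table); where author_id has no match in authors, the author columns become NULL. Walk through each book:
  - book 1 (The Blue Door): author_id=1 -> matches Green
  - book 2 (The Long Road): author_id=1 -> matches Green
  - book 3 (Distant Shores): author_id=NULL, no match -> kept with NULL
  - book 4 (Falling Leaves): author_id=4 -> matches Wilson
  - book 5 (Midnight Sun): author_id=1 -> matches Green
  - book 6 (The Old House): author_id=4 -> matches Wilson
  - book 7 (Broken Clocks): author_id=1 -> matches Green
All 7 rows appear; 1 has NULL author.

SQL:
SELECT a.title, b.name AS author
FROM books a
LEFT JOIN authors b ON a.author_id = b.id

Result:
title          | author
---------------+-------
The Blue Door  | Green 
The Long Road  | Green 
Distant Shores | NULL  
Falling Leaves | Wilson
Midnight Sun   | Green 
The Old House  | Wilson
Broken Clocks  | Green 


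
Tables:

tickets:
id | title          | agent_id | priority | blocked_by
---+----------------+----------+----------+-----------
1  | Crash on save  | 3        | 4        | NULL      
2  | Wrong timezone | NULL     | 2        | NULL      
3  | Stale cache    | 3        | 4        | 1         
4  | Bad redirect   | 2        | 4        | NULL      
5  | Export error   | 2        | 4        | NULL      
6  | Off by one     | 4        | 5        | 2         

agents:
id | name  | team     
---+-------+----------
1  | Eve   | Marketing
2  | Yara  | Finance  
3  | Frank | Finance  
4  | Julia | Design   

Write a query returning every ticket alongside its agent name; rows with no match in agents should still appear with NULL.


LEFT JOIN keeps every row from tickets (the left table); where agent_id has no match in agents, the agent columns become NULL. Walk through each ticket:
  - ticket 1 (Crash on save): agent_id=3 -> matches Frank
  - ticket 2 (Wrong timezone): agent_id=NULL, no match -> kept with NULL
  - ticket 3 (Stale cache): agent_id=3 -> matches Frank
  - ticket 4 (Bad redirect): agent_id=2 -> matches Yara
  - ticket 5 (Export error): agent_id=2 -> matches Yara
  - ticket 6 (Off by one): agent_id=4 -> matches Julia
All 6 rows appear; 1 has NULL agent.

SQL:
SELECT a.title, b.name AS agent
FROM tickets a
LEFT JOIN agents b ON a.agent_id = b.id

Result:
title          | agent
---------------+------
Crash on save  | Frank
Wrong timezone | NULL 
Stale cache    | Frank
Bad redirect   | Yara 
Export error   | Yara 
Off by one     | Julia
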